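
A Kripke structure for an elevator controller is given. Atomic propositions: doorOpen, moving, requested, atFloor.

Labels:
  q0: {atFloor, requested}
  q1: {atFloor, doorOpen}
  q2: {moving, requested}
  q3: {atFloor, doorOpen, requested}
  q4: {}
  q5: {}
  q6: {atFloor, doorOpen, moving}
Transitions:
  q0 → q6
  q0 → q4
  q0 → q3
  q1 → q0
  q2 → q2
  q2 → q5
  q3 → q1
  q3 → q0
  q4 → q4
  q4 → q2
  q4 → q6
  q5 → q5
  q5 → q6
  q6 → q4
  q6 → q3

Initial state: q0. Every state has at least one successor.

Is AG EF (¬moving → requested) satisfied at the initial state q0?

States satisfying EF (¬moving → requested): {q0, q1, q2, q3, q4, q5, q6}.
States satisfying AG EF (¬moving → requested): {q0, q1, q2, q3, q4, q5, q6}.
Every state reachable from q0 satisfies EF (¬moving → requested).
q0 ∈ Sat(AG EF (¬moving → requested)).

Yes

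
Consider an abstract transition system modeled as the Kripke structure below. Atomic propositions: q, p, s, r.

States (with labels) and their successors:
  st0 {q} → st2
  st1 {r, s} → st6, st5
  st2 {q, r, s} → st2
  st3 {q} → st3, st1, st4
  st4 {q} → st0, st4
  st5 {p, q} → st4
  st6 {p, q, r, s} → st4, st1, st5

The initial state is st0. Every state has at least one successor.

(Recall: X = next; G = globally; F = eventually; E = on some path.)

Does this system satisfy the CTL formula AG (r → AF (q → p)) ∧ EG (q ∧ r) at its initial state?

Violated

States satisfying r → AF (q → p): {st0, st1, st3, st4, st5, st6}.
States satisfying AG (r → AF (q → p)): ∅.
States satisfying q ∧ r: {st2, st6}.
States satisfying EG (q ∧ r): {st2}.
States satisfying AG (r → AF (q → p)) ∧ EG (q ∧ r): ∅.
st0 ∉ Sat(AG (r → AF (q → p)) ∧ EG (q ∧ r)).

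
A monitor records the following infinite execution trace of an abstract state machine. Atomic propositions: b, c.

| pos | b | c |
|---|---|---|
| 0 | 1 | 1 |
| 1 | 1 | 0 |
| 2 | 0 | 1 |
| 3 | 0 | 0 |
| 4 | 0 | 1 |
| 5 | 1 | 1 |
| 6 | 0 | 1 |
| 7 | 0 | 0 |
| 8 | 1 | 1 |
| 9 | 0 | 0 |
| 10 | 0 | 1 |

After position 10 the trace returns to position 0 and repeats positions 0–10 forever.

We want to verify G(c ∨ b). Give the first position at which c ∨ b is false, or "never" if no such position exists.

Check c ∨ b at each position in order: 0 ✓, 1 ✓, 2 ✓.
At position 3 the labels are {}, so c ∨ b is false there. This is the first violation.

3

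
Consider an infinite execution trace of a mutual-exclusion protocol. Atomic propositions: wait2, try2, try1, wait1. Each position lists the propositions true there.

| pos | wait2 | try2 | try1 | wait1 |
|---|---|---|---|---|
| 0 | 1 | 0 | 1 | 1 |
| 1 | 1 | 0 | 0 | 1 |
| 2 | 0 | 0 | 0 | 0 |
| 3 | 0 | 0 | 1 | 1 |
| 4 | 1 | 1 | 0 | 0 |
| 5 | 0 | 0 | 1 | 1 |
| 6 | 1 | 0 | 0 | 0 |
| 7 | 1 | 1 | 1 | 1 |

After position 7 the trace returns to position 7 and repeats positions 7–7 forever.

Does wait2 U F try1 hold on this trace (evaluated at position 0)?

Holds

Walking from position 0: F try1 first holds at position 0, and wait2 holds at every earlier position along the way, so wait2 U F try1 holds.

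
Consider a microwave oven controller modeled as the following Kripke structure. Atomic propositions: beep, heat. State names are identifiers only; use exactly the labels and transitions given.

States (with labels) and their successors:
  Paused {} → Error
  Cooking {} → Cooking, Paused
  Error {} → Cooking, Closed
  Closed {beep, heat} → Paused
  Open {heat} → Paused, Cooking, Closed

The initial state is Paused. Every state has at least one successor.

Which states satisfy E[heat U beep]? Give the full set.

{Closed, Open}

States satisfying heat: {Closed, Open}.
States satisfying beep: {Closed}.
States satisfying E[heat U beep]: {Closed, Open}.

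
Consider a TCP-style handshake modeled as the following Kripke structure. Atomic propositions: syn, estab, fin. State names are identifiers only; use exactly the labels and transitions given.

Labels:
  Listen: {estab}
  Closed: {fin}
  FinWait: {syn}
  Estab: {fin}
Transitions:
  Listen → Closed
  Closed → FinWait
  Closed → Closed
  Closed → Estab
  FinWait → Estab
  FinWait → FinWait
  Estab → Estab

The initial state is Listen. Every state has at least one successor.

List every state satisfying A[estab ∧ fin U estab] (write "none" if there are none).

{Listen}

States satisfying estab ∧ fin: ∅.
States satisfying estab: {Listen}.
States satisfying A[estab ∧ fin U estab]: {Listen}.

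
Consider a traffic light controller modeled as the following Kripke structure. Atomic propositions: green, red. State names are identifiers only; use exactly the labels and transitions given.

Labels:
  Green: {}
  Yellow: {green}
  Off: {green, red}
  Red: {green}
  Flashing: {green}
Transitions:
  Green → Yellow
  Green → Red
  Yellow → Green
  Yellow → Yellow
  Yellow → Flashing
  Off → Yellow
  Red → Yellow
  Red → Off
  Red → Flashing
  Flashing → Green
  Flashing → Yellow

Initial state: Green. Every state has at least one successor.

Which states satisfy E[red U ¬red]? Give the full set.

{Green, Yellow, Off, Red, Flashing}

States satisfying red: {Off}.
States satisfying ¬red: {Green, Yellow, Red, Flashing}.
States satisfying E[red U ¬red]: {Green, Yellow, Off, Red, Flashing}.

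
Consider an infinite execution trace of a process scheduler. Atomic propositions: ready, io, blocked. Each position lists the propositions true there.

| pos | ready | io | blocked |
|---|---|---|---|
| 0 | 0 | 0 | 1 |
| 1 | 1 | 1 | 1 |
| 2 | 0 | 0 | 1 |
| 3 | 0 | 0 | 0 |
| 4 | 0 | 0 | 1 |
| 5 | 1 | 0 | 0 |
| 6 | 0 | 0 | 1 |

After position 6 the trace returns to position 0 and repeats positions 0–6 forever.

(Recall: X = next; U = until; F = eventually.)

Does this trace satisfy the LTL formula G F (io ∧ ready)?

F (io ∧ ready) holds at every position 0..6, and those are all positions ever visited, so G F (io ∧ ready) holds.

Holds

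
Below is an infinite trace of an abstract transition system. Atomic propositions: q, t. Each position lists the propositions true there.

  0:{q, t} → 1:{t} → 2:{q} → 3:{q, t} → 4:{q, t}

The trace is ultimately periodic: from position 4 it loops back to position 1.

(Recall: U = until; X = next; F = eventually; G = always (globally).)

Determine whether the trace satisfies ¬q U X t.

Walking from position 0: X t first holds at position 0, and ¬q holds at every earlier position along the way, so ¬q U X t holds.

Holds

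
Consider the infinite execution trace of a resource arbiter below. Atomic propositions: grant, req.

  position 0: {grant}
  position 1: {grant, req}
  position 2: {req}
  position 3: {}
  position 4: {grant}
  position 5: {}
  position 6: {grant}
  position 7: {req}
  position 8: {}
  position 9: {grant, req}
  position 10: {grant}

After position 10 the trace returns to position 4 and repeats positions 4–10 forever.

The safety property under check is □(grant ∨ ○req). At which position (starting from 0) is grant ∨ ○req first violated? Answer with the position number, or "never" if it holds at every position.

2

Check grant ∨ ○req at each position in order: 0 ✓, 1 ✓.
At position 2 the labels are {req} and the next position 3 has {}, so grant ∨ ○req is false there. This is the first violation.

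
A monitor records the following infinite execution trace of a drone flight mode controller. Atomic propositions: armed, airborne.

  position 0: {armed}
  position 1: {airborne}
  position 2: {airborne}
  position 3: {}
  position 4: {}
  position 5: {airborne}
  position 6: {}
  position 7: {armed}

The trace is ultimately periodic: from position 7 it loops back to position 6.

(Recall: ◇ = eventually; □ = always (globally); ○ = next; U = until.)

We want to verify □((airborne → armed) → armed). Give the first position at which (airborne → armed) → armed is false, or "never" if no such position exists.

3

Check (airborne → armed) → armed at each position in order: 0 ✓, 1 ✓, 2 ✓.
At position 3 the labels are {}, so (airborne → armed) → armed is false there. This is the first violation.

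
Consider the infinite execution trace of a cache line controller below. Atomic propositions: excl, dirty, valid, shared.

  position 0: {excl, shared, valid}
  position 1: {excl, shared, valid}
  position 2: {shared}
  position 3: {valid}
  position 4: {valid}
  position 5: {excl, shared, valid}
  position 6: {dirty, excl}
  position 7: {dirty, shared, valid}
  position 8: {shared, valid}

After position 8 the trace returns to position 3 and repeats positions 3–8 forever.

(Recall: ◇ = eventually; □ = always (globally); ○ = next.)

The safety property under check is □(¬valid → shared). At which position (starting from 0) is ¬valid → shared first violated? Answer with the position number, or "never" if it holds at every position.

Check ¬valid → shared at each position in order: 0 ✓, 1 ✓, 2 ✓, 3 ✓, 4 ✓, 5 ✓.
At position 6 the labels are {dirty, excl}, so ¬valid → shared is false there. This is the first violation.

6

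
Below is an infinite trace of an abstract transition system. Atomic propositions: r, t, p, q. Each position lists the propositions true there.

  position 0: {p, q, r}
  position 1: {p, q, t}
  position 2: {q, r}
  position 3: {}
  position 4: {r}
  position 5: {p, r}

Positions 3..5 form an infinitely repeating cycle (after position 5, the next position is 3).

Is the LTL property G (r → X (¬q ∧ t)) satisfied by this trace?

r → X (¬q ∧ t) must hold at every position from 0 onward. It fails at position 0, so G (r → X (¬q ∧ t)) is false.
Positions where r holds: 0, 2, 4, 5.
Check X (¬q ∧ t) at each: 0→fails, 2→fails, 4→fails, 5→fails.

No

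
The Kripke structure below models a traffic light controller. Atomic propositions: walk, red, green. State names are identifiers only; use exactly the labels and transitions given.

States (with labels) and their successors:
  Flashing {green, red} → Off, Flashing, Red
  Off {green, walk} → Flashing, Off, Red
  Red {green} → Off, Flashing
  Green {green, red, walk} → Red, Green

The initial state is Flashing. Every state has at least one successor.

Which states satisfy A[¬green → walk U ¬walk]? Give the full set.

States satisfying ¬green → walk: {Flashing, Off, Red, Green}.
States satisfying ¬walk: {Flashing, Red}.
States satisfying A[¬green → walk U ¬walk]: {Flashing, Red}.

{Flashing, Red}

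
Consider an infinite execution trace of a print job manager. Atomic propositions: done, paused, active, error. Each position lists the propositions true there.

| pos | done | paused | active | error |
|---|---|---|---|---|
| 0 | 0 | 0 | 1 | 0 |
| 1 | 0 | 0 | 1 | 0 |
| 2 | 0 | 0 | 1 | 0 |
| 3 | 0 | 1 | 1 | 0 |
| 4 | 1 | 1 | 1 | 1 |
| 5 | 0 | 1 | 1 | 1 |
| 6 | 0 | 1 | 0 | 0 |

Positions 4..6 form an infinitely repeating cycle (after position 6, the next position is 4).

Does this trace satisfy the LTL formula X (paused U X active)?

The position after 0 is 1; paused U X active is true there.

Holds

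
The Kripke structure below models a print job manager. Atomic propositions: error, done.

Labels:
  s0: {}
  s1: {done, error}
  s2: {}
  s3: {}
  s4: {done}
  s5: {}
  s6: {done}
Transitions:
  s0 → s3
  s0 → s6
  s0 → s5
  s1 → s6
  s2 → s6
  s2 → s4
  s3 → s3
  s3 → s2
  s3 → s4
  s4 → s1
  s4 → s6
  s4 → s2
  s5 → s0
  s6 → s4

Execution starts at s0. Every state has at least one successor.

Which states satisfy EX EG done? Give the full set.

States satisfying EG done: {s1, s4, s6}.
States satisfying EX EG done: {s0, s1, s2, s3, s4, s6}.

{s0, s1, s2, s3, s4, s6}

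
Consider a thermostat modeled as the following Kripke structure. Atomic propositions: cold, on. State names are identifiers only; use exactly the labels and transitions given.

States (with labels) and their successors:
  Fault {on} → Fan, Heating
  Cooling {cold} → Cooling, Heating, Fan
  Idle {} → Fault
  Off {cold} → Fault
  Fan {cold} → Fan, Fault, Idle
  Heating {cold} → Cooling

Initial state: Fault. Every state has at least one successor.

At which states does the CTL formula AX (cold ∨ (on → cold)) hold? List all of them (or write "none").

States satisfying cold ∨ (on → cold): {Cooling, Idle, Off, Fan, Heating}.
States satisfying AX (cold ∨ (on → cold)): {Fault, Cooling, Heating}.

{Fault, Cooling, Heating}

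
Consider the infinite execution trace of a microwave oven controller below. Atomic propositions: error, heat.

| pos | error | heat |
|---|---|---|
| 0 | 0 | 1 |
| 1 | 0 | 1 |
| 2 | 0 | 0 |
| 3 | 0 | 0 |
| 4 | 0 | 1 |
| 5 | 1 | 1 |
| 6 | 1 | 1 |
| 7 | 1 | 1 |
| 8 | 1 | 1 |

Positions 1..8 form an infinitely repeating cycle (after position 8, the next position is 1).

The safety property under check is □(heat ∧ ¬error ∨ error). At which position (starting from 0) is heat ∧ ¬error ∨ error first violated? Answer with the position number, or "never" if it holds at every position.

Check heat ∧ ¬error ∨ error at each position in order: 0 ✓, 1 ✓.
At position 2 the labels are {}, so heat ∧ ¬error ∨ error is false there. This is the first violation.

2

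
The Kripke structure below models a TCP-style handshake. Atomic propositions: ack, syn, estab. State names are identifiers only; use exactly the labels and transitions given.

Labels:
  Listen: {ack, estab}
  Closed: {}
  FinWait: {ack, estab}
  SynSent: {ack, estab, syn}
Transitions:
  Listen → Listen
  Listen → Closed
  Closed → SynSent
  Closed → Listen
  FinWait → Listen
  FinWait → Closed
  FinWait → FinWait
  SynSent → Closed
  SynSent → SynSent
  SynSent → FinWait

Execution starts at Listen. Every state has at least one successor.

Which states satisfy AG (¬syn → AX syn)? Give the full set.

States satisfying ¬syn → AX syn: {SynSent}.
States satisfying AG (¬syn → AX syn): ∅.

none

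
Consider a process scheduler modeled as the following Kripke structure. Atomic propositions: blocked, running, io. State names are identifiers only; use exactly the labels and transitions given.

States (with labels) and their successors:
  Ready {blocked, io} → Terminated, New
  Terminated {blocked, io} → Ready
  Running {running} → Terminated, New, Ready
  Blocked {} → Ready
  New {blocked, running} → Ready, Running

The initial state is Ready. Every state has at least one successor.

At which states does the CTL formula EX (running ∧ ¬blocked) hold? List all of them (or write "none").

{New}

States satisfying running ∧ ¬blocked: {Running}.
States satisfying EX (running ∧ ¬blocked): {New}.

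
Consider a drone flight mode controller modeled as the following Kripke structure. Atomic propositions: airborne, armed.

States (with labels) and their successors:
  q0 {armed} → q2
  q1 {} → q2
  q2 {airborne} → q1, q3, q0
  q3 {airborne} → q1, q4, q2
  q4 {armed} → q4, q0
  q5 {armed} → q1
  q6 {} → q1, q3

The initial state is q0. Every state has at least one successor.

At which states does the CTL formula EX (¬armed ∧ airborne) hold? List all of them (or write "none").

States satisfying ¬armed ∧ airborne: {q2, q3}.
States satisfying EX (¬armed ∧ airborne): {q0, q1, q2, q3, q6}.

{q0, q1, q2, q3, q6}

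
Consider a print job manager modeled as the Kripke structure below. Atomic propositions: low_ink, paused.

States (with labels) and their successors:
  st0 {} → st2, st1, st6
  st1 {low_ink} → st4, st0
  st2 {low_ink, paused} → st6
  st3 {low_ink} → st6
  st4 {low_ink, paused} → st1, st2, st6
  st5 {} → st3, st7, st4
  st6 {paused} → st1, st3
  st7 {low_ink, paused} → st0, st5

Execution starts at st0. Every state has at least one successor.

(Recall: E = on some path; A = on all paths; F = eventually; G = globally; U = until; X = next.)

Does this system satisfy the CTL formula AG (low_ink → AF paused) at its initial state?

States satisfying low_ink → AF paused: {st0, st2, st3, st4, st5, st6, st7}.
States satisfying AG (low_ink → AF paused): ∅.
st1 is reachable from st0 and violates low_ink → AF paused, so AG fails at st0.
st0 ∉ Sat(AG (low_ink → AF paused)).

Does not hold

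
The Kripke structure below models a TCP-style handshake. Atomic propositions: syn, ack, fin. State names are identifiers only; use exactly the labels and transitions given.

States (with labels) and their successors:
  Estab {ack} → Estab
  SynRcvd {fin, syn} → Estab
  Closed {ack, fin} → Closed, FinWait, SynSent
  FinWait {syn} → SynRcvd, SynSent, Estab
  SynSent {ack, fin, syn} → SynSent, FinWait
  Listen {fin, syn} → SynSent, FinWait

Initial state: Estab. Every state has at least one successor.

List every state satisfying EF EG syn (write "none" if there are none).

{Closed, FinWait, SynSent, Listen}

States satisfying EG syn: {FinWait, SynSent, Listen}.
States satisfying EF EG syn: {Closed, FinWait, SynSent, Listen}.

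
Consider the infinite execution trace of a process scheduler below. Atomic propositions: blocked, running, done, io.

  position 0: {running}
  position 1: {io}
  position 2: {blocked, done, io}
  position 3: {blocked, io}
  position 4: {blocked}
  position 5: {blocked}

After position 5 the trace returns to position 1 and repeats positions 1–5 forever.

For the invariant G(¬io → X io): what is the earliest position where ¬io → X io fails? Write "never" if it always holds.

Check ¬io → X io at each position in order: 0 ✓, 1 ✓, 2 ✓, 3 ✓.
At position 4 the labels are {blocked} and the next position 5 has {blocked}, so ¬io → X io is false there. This is the first violation.

4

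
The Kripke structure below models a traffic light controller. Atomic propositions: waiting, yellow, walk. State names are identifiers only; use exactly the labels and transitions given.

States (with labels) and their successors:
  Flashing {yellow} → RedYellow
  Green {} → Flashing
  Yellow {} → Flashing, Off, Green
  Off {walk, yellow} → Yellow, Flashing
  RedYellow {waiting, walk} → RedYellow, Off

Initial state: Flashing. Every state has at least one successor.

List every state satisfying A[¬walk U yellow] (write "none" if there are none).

{Flashing, Green, Yellow, Off}

States satisfying ¬walk: {Flashing, Green, Yellow}.
States satisfying yellow: {Flashing, Off}.
States satisfying A[¬walk U yellow]: {Flashing, Green, Yellow, Off}.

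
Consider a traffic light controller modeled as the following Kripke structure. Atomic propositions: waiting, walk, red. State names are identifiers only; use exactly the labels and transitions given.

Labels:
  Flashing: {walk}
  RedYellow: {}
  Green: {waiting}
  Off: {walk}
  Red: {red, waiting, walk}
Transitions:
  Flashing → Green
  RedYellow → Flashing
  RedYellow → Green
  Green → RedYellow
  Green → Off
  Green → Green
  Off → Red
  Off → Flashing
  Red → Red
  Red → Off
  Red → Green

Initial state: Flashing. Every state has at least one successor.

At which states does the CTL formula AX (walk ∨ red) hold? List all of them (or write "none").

States satisfying walk ∨ red: {Flashing, Off, Red}.
States satisfying AX (walk ∨ red): {Off}.

{Off}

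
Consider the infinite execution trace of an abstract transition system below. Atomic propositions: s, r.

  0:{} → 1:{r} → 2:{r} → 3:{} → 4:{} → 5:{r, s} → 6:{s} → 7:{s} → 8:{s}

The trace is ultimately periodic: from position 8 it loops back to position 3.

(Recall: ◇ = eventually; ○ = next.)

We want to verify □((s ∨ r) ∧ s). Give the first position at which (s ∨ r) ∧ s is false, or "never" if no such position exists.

0

At position 0 the labels are {}, so (s ∨ r) ∧ s is false there. This is the first violation.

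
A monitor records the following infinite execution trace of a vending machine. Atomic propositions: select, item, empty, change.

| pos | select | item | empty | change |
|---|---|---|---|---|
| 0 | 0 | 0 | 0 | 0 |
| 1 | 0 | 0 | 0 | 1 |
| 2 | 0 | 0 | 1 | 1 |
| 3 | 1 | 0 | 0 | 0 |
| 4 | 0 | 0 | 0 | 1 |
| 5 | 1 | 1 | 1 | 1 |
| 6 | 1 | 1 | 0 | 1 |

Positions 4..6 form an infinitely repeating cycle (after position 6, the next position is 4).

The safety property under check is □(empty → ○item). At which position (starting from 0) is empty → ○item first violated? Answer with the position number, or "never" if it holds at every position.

Check empty → ○item at each position in order: 0 ✓, 1 ✓.
At position 2 the labels are {change, empty} and the next position 3 has {select}, so empty → ○item is false there. This is the first violation.

2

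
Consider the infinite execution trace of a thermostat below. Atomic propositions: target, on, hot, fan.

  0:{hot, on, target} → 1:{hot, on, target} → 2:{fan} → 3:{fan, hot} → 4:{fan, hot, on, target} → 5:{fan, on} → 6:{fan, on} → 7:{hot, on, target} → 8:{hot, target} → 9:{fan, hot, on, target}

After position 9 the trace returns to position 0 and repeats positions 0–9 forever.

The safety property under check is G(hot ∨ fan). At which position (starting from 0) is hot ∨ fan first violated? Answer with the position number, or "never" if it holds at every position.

hot ∨ fan holds at every position 0..9, and those are all the positions the trace ever visits, so the invariant G(hot ∨ fan) is never violated.

never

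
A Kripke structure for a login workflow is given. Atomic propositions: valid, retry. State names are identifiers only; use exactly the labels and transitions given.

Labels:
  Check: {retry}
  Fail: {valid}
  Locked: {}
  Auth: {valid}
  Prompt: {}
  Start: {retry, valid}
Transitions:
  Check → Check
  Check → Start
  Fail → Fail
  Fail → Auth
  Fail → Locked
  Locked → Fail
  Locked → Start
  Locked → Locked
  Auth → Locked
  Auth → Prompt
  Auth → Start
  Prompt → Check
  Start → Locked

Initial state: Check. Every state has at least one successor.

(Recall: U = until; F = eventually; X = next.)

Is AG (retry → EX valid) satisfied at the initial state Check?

States satisfying retry → EX valid: {Check, Fail, Locked, Auth, Prompt}.
States satisfying AG (retry → EX valid): ∅.
Start is reachable from Check and violates retry → EX valid, so AG fails at Check.
Check ∉ Sat(AG (retry → EX valid)).

Violated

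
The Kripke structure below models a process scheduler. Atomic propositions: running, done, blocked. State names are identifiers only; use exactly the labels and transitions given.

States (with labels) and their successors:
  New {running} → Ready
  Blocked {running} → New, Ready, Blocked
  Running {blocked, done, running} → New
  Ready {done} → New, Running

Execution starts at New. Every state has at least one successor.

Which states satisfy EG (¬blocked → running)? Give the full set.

{Blocked}

States satisfying ¬blocked → running: {New, Blocked, Running}.
States satisfying EG (¬blocked → running): {Blocked}.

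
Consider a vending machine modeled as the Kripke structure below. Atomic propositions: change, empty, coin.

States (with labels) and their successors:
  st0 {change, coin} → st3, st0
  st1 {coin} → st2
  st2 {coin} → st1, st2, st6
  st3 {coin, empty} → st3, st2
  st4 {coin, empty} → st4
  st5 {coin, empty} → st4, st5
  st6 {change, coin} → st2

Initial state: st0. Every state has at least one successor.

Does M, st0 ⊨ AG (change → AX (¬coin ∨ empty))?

States satisfying change → AX (¬coin ∨ empty): {st1, st2, st3, st4, st5}.
States satisfying AG (change → AX (¬coin ∨ empty)): {st4, st5}.
st0 is reachable from st0 and violates change → AX (¬coin ∨ empty), so AG fails at st0.
st0 ∉ Sat(AG (change → AX (¬coin ∨ empty))).

No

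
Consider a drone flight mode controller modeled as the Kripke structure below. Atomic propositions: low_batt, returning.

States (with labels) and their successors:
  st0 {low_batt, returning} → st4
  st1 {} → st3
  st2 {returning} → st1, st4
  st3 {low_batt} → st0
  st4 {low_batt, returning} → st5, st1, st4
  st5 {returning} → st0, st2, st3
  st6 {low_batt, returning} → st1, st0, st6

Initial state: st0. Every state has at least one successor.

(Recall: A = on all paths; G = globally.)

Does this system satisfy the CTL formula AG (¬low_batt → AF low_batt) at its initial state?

Holds

States satisfying ¬low_batt → AF low_batt: {st0, st1, st2, st3, st4, st5, st6}.
States satisfying AG (¬low_batt → AF low_batt): {st0, st1, st2, st3, st4, st5, st6}.
Every state reachable from st0 satisfies ¬low_batt → AF low_batt.
st0 ∈ Sat(AG (¬low_batt → AF low_batt)).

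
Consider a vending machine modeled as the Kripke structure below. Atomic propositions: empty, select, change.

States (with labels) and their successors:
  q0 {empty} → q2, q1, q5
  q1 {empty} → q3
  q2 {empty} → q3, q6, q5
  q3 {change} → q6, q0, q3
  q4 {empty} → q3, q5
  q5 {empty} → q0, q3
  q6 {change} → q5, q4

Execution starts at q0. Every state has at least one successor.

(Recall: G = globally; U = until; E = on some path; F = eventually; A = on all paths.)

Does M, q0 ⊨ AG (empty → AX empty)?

No

States satisfying empty → AX empty: {q0, q3, q6}.
States satisfying AG (empty → AX empty): ∅.
q1 is reachable from q0 and violates empty → AX empty, so AG fails at q0.
q0 ∉ Sat(AG (empty → AX empty)).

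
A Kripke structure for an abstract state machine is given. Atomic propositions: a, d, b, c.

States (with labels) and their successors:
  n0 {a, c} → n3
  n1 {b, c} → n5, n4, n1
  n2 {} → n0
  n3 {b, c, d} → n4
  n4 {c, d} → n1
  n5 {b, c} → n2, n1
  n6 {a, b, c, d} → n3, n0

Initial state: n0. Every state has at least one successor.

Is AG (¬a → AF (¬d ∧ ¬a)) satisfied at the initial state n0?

Satisfied

States satisfying ¬a → AF (¬d ∧ ¬a): {n0, n1, n2, n3, n4, n5, n6}.
States satisfying AG (¬a → AF (¬d ∧ ¬a)): {n0, n1, n2, n3, n4, n5, n6}.
Every state reachable from n0 satisfies ¬a → AF (¬d ∧ ¬a).
n0 ∈ Sat(AG (¬a → AF (¬d ∧ ¬a))).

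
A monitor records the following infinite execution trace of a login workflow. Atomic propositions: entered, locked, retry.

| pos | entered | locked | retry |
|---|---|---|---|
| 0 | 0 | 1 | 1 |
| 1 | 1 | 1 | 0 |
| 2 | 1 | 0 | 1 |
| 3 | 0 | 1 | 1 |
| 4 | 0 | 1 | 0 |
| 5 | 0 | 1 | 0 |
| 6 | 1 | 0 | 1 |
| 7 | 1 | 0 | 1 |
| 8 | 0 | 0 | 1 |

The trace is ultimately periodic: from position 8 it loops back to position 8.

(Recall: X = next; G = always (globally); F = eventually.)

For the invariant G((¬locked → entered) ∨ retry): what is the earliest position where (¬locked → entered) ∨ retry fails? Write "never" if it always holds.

never

(¬locked → entered) ∨ retry holds at every position 0..8, and those are all the positions the trace ever visits, so the invariant G((¬locked → entered) ∨ retry) is never violated.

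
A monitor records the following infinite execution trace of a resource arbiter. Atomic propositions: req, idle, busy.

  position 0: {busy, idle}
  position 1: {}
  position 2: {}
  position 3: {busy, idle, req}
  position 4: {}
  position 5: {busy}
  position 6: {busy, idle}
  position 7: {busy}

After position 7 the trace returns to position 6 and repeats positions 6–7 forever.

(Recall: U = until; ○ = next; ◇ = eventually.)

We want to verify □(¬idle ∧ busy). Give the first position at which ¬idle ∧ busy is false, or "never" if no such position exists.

0

At position 0 the labels are {busy, idle}, so ¬idle ∧ busy is false there. This is the first violation.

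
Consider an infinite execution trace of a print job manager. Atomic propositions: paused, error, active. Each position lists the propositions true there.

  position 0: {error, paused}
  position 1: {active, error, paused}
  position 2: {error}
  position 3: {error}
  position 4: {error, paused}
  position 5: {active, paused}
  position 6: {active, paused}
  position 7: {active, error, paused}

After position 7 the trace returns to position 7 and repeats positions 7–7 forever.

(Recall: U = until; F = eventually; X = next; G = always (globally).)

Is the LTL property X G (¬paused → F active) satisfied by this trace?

Yes

The position after 0 is 1; G (¬paused → F active) is true there.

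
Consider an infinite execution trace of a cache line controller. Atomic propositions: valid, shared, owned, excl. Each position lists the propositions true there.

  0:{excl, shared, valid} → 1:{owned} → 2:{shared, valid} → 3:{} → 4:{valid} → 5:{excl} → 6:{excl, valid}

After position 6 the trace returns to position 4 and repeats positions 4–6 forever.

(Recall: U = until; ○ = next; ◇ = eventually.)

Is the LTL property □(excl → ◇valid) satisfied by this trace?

excl → ◇valid holds at every position 0..6, and those are all positions ever visited, so □(excl → ◇valid) holds.
Positions where excl holds: 0, 5, 6.
Check ◇valid at each: 0→ok, 5→ok, 6→ok.

Satisfied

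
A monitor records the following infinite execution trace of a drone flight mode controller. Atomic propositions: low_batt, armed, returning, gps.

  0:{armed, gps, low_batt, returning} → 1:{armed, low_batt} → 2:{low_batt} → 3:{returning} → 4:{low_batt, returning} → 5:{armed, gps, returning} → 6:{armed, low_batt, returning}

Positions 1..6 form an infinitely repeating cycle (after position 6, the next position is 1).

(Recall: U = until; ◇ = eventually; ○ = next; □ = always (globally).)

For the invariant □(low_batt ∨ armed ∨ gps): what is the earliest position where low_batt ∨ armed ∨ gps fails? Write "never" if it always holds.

3

Check low_batt ∨ armed ∨ gps at each position in order: 0 ✓, 1 ✓, 2 ✓.
At position 3 the labels are {returning}, so low_batt ∨ armed ∨ gps is false there. This is the first violation.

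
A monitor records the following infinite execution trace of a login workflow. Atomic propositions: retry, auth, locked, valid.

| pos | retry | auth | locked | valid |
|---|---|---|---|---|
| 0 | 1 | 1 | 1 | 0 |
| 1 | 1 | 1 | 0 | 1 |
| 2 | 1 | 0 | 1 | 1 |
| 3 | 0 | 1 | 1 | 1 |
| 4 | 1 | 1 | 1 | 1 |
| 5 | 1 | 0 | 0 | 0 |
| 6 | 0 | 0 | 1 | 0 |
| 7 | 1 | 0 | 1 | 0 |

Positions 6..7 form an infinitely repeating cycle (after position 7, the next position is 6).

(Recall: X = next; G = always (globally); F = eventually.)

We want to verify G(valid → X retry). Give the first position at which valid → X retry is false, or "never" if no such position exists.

Check valid → X retry at each position in order: 0 ✓, 1 ✓.
At position 2 the labels are {locked, retry, valid} and the next position 3 has {auth, locked, valid}, so valid → X retry is false there. This is the first violation.

2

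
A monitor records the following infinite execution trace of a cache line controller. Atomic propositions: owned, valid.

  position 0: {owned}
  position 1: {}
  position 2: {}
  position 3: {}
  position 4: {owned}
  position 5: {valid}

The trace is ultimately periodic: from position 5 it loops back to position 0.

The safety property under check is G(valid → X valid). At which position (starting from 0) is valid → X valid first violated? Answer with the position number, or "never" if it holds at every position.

Check valid → X valid at each position in order: 0 ✓, 1 ✓, 2 ✓, 3 ✓, 4 ✓.
At position 5 the labels are {valid} and the next position 0 has {owned}, so valid → X valid is false there. This is the first violation.

5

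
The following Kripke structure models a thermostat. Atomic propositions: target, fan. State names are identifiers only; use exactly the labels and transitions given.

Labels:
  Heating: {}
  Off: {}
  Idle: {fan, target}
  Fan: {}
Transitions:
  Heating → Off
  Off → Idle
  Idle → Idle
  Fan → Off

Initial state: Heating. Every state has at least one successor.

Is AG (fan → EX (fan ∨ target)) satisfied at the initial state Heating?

Satisfied

States satisfying fan → EX (fan ∨ target): {Heating, Off, Idle, Fan}.
States satisfying AG (fan → EX (fan ∨ target)): {Heating, Off, Idle, Fan}.
Every state reachable from Heating satisfies fan → EX (fan ∨ target).
Heating ∈ Sat(AG (fan → EX (fan ∨ target))).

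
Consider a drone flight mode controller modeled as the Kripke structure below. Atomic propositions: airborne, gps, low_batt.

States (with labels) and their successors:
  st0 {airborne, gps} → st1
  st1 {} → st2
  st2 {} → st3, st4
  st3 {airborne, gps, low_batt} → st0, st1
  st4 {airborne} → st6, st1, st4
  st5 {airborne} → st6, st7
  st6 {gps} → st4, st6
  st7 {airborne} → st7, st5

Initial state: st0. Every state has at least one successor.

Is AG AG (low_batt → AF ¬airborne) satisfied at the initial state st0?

States satisfying AG (low_batt → AF ¬airborne): {st0, st1, st2, st3, st4, st5, st6, st7}.
States satisfying AG AG (low_batt → AF ¬airborne): {st0, st1, st2, st3, st4, st5, st6, st7}.
Every state reachable from st0 satisfies AG (low_batt → AF ¬airborne).
st0 ∈ Sat(AG AG (low_batt → AF ¬airborne)).

Yes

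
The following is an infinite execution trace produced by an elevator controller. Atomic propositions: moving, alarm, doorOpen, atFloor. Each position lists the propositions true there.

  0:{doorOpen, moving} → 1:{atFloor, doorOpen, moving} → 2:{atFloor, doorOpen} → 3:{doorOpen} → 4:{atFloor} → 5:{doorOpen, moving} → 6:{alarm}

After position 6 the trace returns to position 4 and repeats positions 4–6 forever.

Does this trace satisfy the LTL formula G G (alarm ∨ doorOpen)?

Violated

G (alarm ∨ doorOpen) must hold at every position from 0 onward. It fails at position 0, so G G (alarm ∨ doorOpen) is false.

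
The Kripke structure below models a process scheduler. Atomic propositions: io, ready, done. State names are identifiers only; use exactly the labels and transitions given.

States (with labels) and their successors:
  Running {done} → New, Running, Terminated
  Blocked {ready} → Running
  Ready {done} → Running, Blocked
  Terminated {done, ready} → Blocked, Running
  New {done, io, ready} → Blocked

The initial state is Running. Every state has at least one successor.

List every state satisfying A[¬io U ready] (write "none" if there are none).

States satisfying ¬io: {Running, Blocked, Ready, Terminated}.
States satisfying ready: {Blocked, Terminated, New}.
States satisfying A[¬io U ready]: {Blocked, Terminated, New}.

{Blocked, Terminated, New}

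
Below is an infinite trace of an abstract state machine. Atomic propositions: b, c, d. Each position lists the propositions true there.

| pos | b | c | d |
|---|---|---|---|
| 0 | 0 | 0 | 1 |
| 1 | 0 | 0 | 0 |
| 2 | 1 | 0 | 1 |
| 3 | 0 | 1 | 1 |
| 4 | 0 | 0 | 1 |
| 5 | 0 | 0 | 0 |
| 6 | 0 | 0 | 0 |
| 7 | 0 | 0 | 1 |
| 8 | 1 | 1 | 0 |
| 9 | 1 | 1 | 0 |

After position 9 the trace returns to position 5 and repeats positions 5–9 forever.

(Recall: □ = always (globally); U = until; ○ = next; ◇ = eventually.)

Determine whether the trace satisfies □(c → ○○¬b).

c → ○○¬b holds at every position 0..9, and those are all positions ever visited, so □(c → ○○¬b) holds.
Positions where c holds: 3, 8, 9.
Check ○○¬b at each: 3→ok, 8→ok, 9→ok.

Holds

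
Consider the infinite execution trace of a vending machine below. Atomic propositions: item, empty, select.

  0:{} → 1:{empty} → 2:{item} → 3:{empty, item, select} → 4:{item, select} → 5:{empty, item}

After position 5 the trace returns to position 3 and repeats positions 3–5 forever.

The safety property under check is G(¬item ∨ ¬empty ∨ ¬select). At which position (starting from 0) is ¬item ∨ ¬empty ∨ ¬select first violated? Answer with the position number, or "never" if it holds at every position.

Check ¬item ∨ ¬empty ∨ ¬select at each position in order: 0 ✓, 1 ✓, 2 ✓.
At position 3 the labels are {empty, item, select}, so ¬item ∨ ¬empty ∨ ¬select is false there. This is the first violation.

3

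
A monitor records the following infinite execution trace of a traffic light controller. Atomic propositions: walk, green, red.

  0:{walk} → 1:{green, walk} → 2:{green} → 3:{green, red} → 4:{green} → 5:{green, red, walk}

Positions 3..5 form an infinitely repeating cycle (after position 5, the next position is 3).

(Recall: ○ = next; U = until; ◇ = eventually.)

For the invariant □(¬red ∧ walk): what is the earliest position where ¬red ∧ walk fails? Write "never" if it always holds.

2

Check ¬red ∧ walk at each position in order: 0 ✓, 1 ✓.
At position 2 the labels are {green}, so ¬red ∧ walk is false there. This is the first violation.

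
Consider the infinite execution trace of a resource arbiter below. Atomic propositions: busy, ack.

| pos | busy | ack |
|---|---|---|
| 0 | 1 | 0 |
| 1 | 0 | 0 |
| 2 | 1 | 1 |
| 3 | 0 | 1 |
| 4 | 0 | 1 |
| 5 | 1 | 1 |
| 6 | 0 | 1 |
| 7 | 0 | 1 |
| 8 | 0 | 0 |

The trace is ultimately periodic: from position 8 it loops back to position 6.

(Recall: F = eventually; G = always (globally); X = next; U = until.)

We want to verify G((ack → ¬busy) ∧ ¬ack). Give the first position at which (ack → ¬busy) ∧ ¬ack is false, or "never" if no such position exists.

2

Check (ack → ¬busy) ∧ ¬ack at each position in order: 0 ✓, 1 ✓.
At position 2 the labels are {ack, busy}, so (ack → ¬busy) ∧ ¬ack is false there. This is the first violation.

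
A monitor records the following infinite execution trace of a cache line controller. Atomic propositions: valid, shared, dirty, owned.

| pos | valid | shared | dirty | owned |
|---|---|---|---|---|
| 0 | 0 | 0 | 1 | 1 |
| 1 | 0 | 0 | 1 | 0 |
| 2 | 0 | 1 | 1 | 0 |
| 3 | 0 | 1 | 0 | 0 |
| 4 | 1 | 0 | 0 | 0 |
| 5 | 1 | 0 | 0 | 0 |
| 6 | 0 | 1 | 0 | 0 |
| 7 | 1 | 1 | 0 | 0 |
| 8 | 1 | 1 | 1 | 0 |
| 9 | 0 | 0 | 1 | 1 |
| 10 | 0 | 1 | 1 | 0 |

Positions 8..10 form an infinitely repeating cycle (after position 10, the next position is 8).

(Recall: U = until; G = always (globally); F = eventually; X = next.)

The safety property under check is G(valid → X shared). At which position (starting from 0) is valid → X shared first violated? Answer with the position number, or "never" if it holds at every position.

4

Check valid → X shared at each position in order: 0 ✓, 1 ✓, 2 ✓, 3 ✓.
At position 4 the labels are {valid} and the next position 5 has {valid}, so valid → X shared is false there. This is the first violation.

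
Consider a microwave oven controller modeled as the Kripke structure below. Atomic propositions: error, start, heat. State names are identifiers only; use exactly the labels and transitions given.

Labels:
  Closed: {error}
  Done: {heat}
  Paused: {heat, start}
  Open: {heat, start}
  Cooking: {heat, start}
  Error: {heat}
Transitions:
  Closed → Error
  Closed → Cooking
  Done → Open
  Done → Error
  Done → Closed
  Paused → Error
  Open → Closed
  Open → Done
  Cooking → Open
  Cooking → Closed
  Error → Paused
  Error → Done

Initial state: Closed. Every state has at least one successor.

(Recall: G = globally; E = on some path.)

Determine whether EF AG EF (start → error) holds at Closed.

Yes

States satisfying AG EF (start → error): {Closed, Done, Paused, Open, Cooking, Error}.
States satisfying EF AG EF (start → error): {Closed, Done, Paused, Open, Cooking, Error}.
Some path from Closed reaches a state where AG EF (start → error) holds.
Closed ∈ Sat(EF AG EF (start → error)).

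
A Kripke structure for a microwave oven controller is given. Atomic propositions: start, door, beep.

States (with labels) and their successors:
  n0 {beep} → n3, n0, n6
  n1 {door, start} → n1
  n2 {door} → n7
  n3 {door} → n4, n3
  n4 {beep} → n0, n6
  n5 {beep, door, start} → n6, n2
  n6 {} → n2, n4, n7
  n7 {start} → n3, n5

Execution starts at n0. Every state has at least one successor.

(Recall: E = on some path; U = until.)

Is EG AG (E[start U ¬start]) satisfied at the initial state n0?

Satisfied

States satisfying AG (E[start U ¬start]): {n0, n2, n3, n4, n5, n6, n7}.
States satisfying EG AG (E[start U ¬start]): {n0, n2, n3, n4, n5, n6, n7}.
n0 ∈ Sat(EG AG (E[start U ¬start])).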